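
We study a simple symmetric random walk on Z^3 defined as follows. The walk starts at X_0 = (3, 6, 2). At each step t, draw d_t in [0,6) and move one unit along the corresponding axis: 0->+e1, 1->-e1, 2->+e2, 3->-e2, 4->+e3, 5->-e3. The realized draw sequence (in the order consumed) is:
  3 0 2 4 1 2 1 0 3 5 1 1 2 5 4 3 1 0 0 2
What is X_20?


(2, 7, 2)

t=0: X=(3, 6, 2), d=3 → -e2, X_1=(3, 5, 2)
t=1: X=(3, 5, 2), d=0 → +e1, X_2=(4, 5, 2)
t=2: X=(4, 5, 2), d=2 → +e2, X_3=(4, 6, 2)
t=3: X=(4, 6, 2), d=4 → +e3, X_4=(4, 6, 3)
t=4: X=(4, 6, 3), d=1 → -e1, X_5=(3, 6, 3)
t=5: X=(3, 6, 3), d=2 → +e2, X_6=(3, 7, 3)
t=6: X=(3, 7, 3), d=1 → -e1, X_7=(2, 7, 3)
t=7: X=(2, 7, 3), d=0 → +e1, X_8=(3, 7, 3)
t=8: X=(3, 7, 3), d=3 → -e2, X_9=(3, 6, 3)
t=9: X=(3, 6, 3), d=5 → -e3, X_10=(3, 6, 2)
t=10: X=(3, 6, 2), d=1 → -e1, X_11=(2, 6, 2)
t=11: X=(2, 6, 2), d=1 → -e1, X_12=(1, 6, 2)
t=12: X=(1, 6, 2), d=2 → +e2, X_13=(1, 7, 2)
t=13: X=(1, 7, 2), d=5 → -e3, X_14=(1, 7, 1)
t=14: X=(1, 7, 1), d=4 → +e3, X_15=(1, 7, 2)
t=15: X=(1, 7, 2), d=3 → -e2, X_16=(1, 6, 2)
t=16: X=(1, 6, 2), d=1 → -e1, X_17=(0, 6, 2)
t=17: X=(0, 6, 2), d=0 → +e1, X_18=(1, 6, 2)
t=18: X=(1, 6, 2), d=0 → +e1, X_19=(2, 6, 2)
t=19: X=(2, 6, 2), d=2 → +e2, X_20=(2, 7, 2)


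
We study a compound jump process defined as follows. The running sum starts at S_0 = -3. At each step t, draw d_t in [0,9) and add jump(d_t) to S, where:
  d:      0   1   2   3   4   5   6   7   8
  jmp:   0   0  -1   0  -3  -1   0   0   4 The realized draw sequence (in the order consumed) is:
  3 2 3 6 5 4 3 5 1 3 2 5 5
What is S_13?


-12

t=0: S=-3, d=3, jump=0, S_1=-3
t=1: S=-3, d=2, jump=-1, S_2=-4
t=2: S=-4, d=3, jump=0, S_3=-4
t=3: S=-4, d=6, jump=0, S_4=-4
t=4: S=-4, d=5, jump=-1, S_5=-5
t=5: S=-5, d=4, jump=-3, S_6=-8
t=6: S=-8, d=3, jump=0, S_7=-8
t=7: S=-8, d=5, jump=-1, S_8=-9
t=8: S=-9, d=1, jump=0, S_9=-9
t=9: S=-9, d=3, jump=0, S_10=-9
t=10: S=-9, d=2, jump=-1, S_11=-10
t=11: S=-10, d=5, jump=-1, S_12=-11
t=12: S=-11, d=5, jump=-1, S_13=-12


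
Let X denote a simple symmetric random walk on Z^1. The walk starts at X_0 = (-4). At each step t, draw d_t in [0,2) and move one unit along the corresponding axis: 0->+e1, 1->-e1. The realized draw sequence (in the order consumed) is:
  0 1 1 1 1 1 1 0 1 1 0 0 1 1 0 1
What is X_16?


(-10)

t=0: X=(-4), d=0 → +e1, X_1=(-3)
t=1: X=(-3), d=1 → -e1, X_2=(-4)
t=2: X=(-4), d=1 → -e1, X_3=(-5)
t=3: X=(-5), d=1 → -e1, X_4=(-6)
t=4: X=(-6), d=1 → -e1, X_5=(-7)
t=5: X=(-7), d=1 → -e1, X_6=(-8)
t=6: X=(-8), d=1 → -e1, X_7=(-9)
t=7: X=(-9), d=0 → +e1, X_8=(-8)
t=8: X=(-8), d=1 → -e1, X_9=(-9)
t=9: X=(-9), d=1 → -e1, X_10=(-10)
t=10: X=(-10), d=0 → +e1, X_11=(-9)
t=11: X=(-9), d=0 → +e1, X_12=(-8)
t=12: X=(-8), d=1 → -e1, X_13=(-9)
t=13: X=(-9), d=1 → -e1, X_14=(-10)
t=14: X=(-10), d=0 → +e1, X_15=(-9)
t=15: X=(-9), d=1 → -e1, X_16=(-10)


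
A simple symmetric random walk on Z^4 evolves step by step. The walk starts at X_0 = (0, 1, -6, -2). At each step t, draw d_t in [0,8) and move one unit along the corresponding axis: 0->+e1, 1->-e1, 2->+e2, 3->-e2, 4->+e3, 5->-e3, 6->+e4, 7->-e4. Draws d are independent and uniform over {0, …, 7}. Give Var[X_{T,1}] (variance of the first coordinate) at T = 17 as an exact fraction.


17/4

Outcome values over d=0..7: [1, -1, 0, 0, 0, 0, 0, 0]
Σy = 0, Σy² = 2, M = 8
μ = 0/8 = 0,  σ² = 2/8 − (0)² = 1/4
Independent increments: Var[X_17] = 17·σ² = 17·(1/4) = 17/4


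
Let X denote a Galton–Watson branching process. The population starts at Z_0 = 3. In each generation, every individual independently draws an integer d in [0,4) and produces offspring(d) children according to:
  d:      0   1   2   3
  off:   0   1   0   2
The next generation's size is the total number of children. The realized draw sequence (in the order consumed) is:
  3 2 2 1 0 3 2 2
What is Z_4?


gen 0: Z_0=3, draws=[3, 2, 2], offspring=[2, 0, 0], Z_1=2
gen 1: Z_1=2, draws=[1, 0], offspring=[1, 0], Z_2=1
gen 2: Z_2=1, draws=[3], offspring=[2], Z_3=2
gen 3: Z_3=2, draws=[2, 2], offspring=[0, 0], Z_4=0

0


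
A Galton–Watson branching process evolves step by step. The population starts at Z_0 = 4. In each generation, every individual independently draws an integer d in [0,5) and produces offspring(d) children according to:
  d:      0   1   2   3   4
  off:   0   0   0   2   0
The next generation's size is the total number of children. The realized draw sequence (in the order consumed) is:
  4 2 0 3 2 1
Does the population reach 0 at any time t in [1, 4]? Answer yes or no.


yes

gen 0: Z_0=4, draws=[4, 2, 0, 3], offspring=[0, 0, 0, 2], Z_1=2
gen 1: Z_1=2, draws=[2, 1], offspring=[0, 0], Z_2=0
gen 2: Z_2=0, draws=[], offspring=[], Z_3=0
gen 3: Z_3=0, draws=[], offspring=[], Z_4=0


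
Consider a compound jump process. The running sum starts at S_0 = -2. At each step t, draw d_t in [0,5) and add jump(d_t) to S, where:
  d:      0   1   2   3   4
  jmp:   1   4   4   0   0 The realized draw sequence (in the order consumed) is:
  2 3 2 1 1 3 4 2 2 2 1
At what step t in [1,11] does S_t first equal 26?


10

t=0: S=-2, d=2, jump=4, S_1=2
t=1: S=2, d=3, jump=0, S_2=2
t=2: S=2, d=2, jump=4, S_3=6
t=3: S=6, d=1, jump=4, S_4=10
t=4: S=10, d=1, jump=4, S_5=14
t=5: S=14, d=3, jump=0, S_6=14
t=6: S=14, d=4, jump=0, S_7=14
t=7: S=14, d=2, jump=4, S_8=18
t=8: S=18, d=2, jump=4, S_9=22
t=9: S=22, d=2, jump=4, S_10=26
t=10: S=26, d=1, jump=4, S_11=30


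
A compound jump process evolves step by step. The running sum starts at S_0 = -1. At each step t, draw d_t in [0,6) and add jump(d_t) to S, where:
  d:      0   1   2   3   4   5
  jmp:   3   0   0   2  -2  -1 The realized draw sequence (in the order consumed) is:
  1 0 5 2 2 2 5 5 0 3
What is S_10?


4

t=0: S=-1, d=1, jump=0, S_1=-1
t=1: S=-1, d=0, jump=3, S_2=2
t=2: S=2, d=5, jump=-1, S_3=1
t=3: S=1, d=2, jump=0, S_4=1
t=4: S=1, d=2, jump=0, S_5=1
t=5: S=1, d=2, jump=0, S_6=1
t=6: S=1, d=5, jump=-1, S_7=0
t=7: S=0, d=5, jump=-1, S_8=-1
t=8: S=-1, d=0, jump=3, S_9=2
t=9: S=2, d=3, jump=2, S_10=4


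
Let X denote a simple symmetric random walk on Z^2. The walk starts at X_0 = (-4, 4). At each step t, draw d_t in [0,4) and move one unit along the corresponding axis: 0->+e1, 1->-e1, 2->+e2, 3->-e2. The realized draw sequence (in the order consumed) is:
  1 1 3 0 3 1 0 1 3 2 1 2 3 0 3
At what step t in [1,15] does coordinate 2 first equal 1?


9

t=0: X=(-4, 4), d=1 → -e1, X_1=(-5, 4)
t=1: X=(-5, 4), d=1 → -e1, X_2=(-6, 4)
t=2: X=(-6, 4), d=3 → -e2, X_3=(-6, 3)
t=3: X=(-6, 3), d=0 → +e1, X_4=(-5, 3)
t=4: X=(-5, 3), d=3 → -e2, X_5=(-5, 2)
t=5: X=(-5, 2), d=1 → -e1, X_6=(-6, 2)
t=6: X=(-6, 2), d=0 → +e1, X_7=(-5, 2)
t=7: X=(-5, 2), d=1 → -e1, X_8=(-6, 2)
t=8: X=(-6, 2), d=3 → -e2, X_9=(-6, 1)
t=9: X=(-6, 1), d=2 → +e2, X_10=(-6, 2)
t=10: X=(-6, 2), d=1 → -e1, X_11=(-7, 2)
t=11: X=(-7, 2), d=2 → +e2, X_12=(-7, 3)
t=12: X=(-7, 3), d=3 → -e2, X_13=(-7, 2)
t=13: X=(-7, 2), d=0 → +e1, X_14=(-6, 2)
t=14: X=(-6, 2), d=3 → -e2, X_15=(-6, 1)


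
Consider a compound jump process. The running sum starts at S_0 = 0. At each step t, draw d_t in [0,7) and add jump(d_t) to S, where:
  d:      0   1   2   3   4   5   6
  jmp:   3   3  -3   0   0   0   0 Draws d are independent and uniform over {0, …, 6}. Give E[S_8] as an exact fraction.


24/7

Outcome values over d=0..6: [3, 3, -3, 0, 0, 0, 0]
Σy = 3, Σy² = 27, M = 7
μ = 3/7 = 3/7,  σ² = 27/7 − (3/7)² = 180/49
E[S_8] = 0 + 8·(3/7) = 24/7


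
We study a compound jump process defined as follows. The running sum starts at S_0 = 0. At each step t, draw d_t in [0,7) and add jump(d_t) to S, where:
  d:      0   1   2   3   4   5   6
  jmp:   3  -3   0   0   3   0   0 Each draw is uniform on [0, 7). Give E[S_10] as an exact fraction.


30/7

Outcome values over d=0..6: [3, -3, 0, 0, 3, 0, 0]
Σy = 3, Σy² = 27, M = 7
μ = 3/7 = 3/7,  σ² = 27/7 − (3/7)² = 180/49
E[S_10] = 0 + 10·(3/7) = 30/7


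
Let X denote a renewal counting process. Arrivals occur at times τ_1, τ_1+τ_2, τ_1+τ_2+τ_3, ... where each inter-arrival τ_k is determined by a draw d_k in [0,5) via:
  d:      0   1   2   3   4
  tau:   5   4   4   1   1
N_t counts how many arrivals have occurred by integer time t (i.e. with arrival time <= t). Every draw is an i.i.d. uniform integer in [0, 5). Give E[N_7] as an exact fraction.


Inter-arrival values over d=0..4: [5, 4, 4, 1, 1]
Each d has probability 1/5, so the pmf of τ is: f(1) = 2/5, f(4) = 2/5, f(5) = 1/5
Renewal equation for m(n) = E[N_n]: condition on τ_1 = k (if k <= n, one arrival plus a fresh copy on the remaining n−k steps): m(n) = F(n) + Σ_{k<=n} f(k)·m(n−k), where F(n) = P(τ <= n) and m(0) = 0
m(1) = F(1) = 2/5
m(2) = F(2) + f(1)·m(1) = 2/5 + 2/5·2/5 = 14/25
m(3) = F(3) + f(1)·m(2) = 2/5 + 2/5·14/25 = 78/125
m(4) = F(4) + f(1)·m(3) = 4/5 + 2/5·78/125 = 656/625
m(5) = F(5) + f(1)·m(4) + f(4)·m(1) = 1 + 2/5·656/625 + 2/5·2/5 = 4937/3125
m(6) = F(6) + f(1)·m(5) + f(4)·m(2) + f(5)·m(1) = 1 + 2/5·4937/3125 + 2/5·14/25 + 1/5·2/5 = 30249/15625
m(7) = F(7) + f(1)·m(6) + f(4)·m(3) + f(5)·m(2) = 1 + 2/5·30249/15625 + 2/5·78/125 + 1/5·14/25 = 166873/78125
E[N_7] = m(7) = 166873/78125

166873/78125


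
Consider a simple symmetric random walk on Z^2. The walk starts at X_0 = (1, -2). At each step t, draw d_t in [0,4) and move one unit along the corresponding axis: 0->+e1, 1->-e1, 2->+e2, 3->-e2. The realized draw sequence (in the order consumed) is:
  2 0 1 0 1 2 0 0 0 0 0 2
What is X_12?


t=0: X=(1, -2), d=2 → +e2, X_1=(1, -1)
t=1: X=(1, -1), d=0 → +e1, X_2=(2, -1)
t=2: X=(2, -1), d=1 → -e1, X_3=(1, -1)
t=3: X=(1, -1), d=0 → +e1, X_4=(2, -1)
t=4: X=(2, -1), d=1 → -e1, X_5=(1, -1)
t=5: X=(1, -1), d=2 → +e2, X_6=(1, 0)
t=6: X=(1, 0), d=0 → +e1, X_7=(2, 0)
t=7: X=(2, 0), d=0 → +e1, X_8=(3, 0)
t=8: X=(3, 0), d=0 → +e1, X_9=(4, 0)
t=9: X=(4, 0), d=0 → +e1, X_10=(5, 0)
t=10: X=(5, 0), d=0 → +e1, X_11=(6, 0)
t=11: X=(6, 0), d=2 → +e2, X_12=(6, 1)

(6, 1)


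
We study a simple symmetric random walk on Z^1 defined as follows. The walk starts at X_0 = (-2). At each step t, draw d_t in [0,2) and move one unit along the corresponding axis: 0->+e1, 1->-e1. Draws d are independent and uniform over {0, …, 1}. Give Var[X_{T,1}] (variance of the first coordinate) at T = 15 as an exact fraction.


15

Outcome values over d=0..1: [1, -1]
Σy = 0, Σy² = 2, M = 2
μ = 0/2 = 0,  σ² = 2/2 − (0)² = 1
Independent increments: Var[X_15] = 15·σ² = 15·(1) = 15


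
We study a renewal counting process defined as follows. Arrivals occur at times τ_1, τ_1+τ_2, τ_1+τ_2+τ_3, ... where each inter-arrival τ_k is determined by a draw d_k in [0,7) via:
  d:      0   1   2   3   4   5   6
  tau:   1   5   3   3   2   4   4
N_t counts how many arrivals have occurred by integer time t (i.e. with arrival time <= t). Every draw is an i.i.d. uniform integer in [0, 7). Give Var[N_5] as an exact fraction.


Inter-arrival values over d=0..6: [1, 5, 3, 3, 2, 4, 4]
Each d has probability 1/7, so the pmf of τ is: f(1) = 1/7, f(2) = 1/7, f(3) = 2/7, f(4) = 2/7, f(5) = 1/7
Let p_n(j) = P(N_n = j), with p_0 = [1]. Condition on τ_1: p_n(0) = P(τ > n), and for j >= 1, p_n(j) = Σ_{k<=n} f(k)·p_{n−k}(j−1)
p_1 = [6/7, 1/7]  (j = 0..1)
p_2 = [5/7, 13/49, 1/49]  (j = 0..2)
p_3 = [3/7, 25/49, 20/343, 1/343]  (j = 0..3)
p_4 = [1/7, 34/49, 52/343, 27/2401, 1/2401]  (j = 0..4)
p_5 = [0, 33/49, 99/343, 86/2401, 34/16807, 1/16807]  (j = 0..5)
E[N_5] = Σ j·p_5(j) = 22968/16807;  E[N_5²] = Σ j²·p_5(j) = 36710/16807
Var[N_5] = 36710/16807 − (22968/16807)² = 89455946/282475249

89455946/282475249


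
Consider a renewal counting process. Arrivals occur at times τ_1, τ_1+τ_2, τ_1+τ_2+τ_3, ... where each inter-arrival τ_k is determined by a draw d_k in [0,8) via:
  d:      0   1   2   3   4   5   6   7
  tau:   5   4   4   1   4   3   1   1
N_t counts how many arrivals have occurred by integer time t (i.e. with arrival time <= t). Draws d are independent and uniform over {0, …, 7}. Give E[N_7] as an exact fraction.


Inter-arrival values over d=0..7: [5, 4, 4, 1, 4, 3, 1, 1]
Each d has probability 1/8, so the pmf of τ is: f(1) = 3/8, f(3) = 1/8, f(4) = 3/8, f(5) = 1/8
Renewal equation for m(n) = E[N_n]: condition on τ_1 = k (if k <= n, one arrival plus a fresh copy on the remaining n−k steps): m(n) = F(n) + Σ_{k<=n} f(k)·m(n−k), where F(n) = P(τ <= n) and m(0) = 0
m(1) = F(1) = 3/8
m(2) = F(2) + f(1)·m(1) = 3/8 + 3/8·3/8 = 33/64
m(3) = F(3) + f(1)·m(2) = 1/2 + 3/8·33/64 = 355/512
m(4) = F(4) + f(1)·m(3) + f(3)·m(1) = 7/8 + 3/8·355/512 + 1/8·3/8 = 4841/4096
m(5) = F(5) + f(1)·m(4) + f(3)·m(2) + f(4)·m(1) = 1 + 3/8·4841/4096 + 1/8·33/64 + 3/8·3/8 = 54011/32768
m(6) = F(6) + f(1)·m(5) + f(3)·m(3) + f(4)·m(2) + f(5)·m(1) = 1 + 3/8·54011/32768 + 1/8·355/512 + 3/8·33/64 + 1/8·3/8 = 509873/262144
m(7) = F(7) + f(1)·m(6) + f(3)·m(4) + f(4)·m(3) + f(5)·m(2) = 1 + 3/8·509873/262144 + 1/8·4841/4096 + 3/8·355/512 + 1/8·33/64 = 4617043/2097152
E[N_7] = m(7) = 4617043/2097152

4617043/2097152


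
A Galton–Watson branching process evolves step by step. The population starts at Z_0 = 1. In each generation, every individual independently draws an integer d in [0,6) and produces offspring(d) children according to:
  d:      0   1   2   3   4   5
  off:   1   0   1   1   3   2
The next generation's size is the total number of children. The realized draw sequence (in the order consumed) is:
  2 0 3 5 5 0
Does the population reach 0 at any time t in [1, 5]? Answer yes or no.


gen 0: Z_0=1, draws=[2], offspring=[1], Z_1=1
gen 1: Z_1=1, draws=[0], offspring=[1], Z_2=1
gen 2: Z_2=1, draws=[3], offspring=[1], Z_3=1
gen 3: Z_3=1, draws=[5], offspring=[2], Z_4=2
gen 4: Z_4=2, draws=[5, 0], offspring=[2, 1], Z_5=3

no


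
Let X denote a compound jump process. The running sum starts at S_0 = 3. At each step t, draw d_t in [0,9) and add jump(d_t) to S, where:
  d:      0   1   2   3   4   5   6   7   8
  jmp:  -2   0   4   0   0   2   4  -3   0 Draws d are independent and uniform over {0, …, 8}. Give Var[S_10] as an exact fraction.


4160/81

Outcome values over d=0..8: [-2, 0, 4, 0, 0, 2, 4, -3, 0]
Σy = 5, Σy² = 49, M = 9
μ = 5/9 = 5/9,  σ² = 49/9 − (5/9)² = 416/81
Independent increments: Var[S_10] = 10·σ² = 10·(416/81) = 4160/81


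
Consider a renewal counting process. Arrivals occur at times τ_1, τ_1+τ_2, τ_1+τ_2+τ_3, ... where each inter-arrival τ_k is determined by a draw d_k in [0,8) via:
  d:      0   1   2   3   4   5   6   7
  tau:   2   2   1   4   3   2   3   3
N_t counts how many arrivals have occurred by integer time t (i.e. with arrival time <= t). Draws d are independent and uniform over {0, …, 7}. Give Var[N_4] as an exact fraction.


4553567/16777216

Inter-arrival values over d=0..7: [2, 2, 1, 4, 3, 2, 3, 3]
Each d has probability 1/8, so the pmf of τ is: f(1) = 1/8, f(2) = 3/8, f(3) = 3/8, f(4) = 1/8
Let p_n(j) = P(N_n = j), with p_0 = [1]. Condition on τ_1: p_n(0) = P(τ > n), and for j >= 1, p_n(j) = Σ_{k<=n} f(k)·p_{n−k}(j−1)
p_1 = [7/8, 1/8]  (j = 0..1)
p_2 = [1/2, 31/64, 1/64]  (j = 0..2)
p_3 = [1/8, 49/64, 55/512, 1/512]  (j = 0..3)
p_4 = [0, 21/32, 83/256, 79/4096, 1/4096]  (j = 0..4)
E[N_4] = Σ j·p_4(j) = 5585/4096;  E[N_4²] = Σ j²·p_4(j) = 8727/4096
Var[N_4] = 8727/4096 − (5585/4096)² = 4553567/16777216


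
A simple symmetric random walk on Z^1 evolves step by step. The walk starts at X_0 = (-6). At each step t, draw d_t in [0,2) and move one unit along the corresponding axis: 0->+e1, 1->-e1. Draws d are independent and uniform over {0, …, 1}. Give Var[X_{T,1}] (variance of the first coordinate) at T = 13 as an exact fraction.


13

Outcome values over d=0..1: [1, -1]
Σy = 0, Σy² = 2, M = 2
μ = 0/2 = 0,  σ² = 2/2 − (0)² = 1
Independent increments: Var[X_13] = 13·σ² = 13·(1) = 13


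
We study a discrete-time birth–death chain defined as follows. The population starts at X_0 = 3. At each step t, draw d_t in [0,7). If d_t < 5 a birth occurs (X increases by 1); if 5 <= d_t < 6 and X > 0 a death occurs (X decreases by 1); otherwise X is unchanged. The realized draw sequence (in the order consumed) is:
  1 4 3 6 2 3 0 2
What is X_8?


t=0: X=3, d=1 → birth, X_1=4
t=1: X=4, d=4 → birth, X_2=5
t=2: X=5, d=3 → birth, X_3=6
t=3: X=6, d=6 → hold, X_4=6
t=4: X=6, d=2 → birth, X_5=7
t=5: X=7, d=3 → birth, X_6=8
t=6: X=8, d=0 → birth, X_7=9
t=7: X=9, d=2 → birth, X_8=10

10


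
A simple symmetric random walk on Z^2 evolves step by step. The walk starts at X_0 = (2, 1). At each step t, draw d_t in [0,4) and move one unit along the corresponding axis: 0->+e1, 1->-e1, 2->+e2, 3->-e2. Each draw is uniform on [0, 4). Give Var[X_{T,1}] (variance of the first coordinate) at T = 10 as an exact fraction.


Outcome values over d=0..3: [1, -1, 0, 0]
Σy = 0, Σy² = 2, M = 4
μ = 0/4 = 0,  σ² = 2/4 − (0)² = 1/2
Independent increments: Var[X_10] = 10·σ² = 10·(1/2) = 5

5


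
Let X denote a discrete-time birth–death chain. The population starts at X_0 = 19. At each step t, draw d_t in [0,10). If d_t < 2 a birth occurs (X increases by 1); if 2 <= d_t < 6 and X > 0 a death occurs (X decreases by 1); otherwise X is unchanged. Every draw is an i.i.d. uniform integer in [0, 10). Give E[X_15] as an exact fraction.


16

X can drop by at most 1 per step and X_0 = 19 > T = 15, so X_t >= 19 − t >= 4 > 0 for every t <= 15: the floor at 0 (the 'and X > 0' condition) never binds. Hence X_15 = X_0 + Σ_{t<15} Y_t with i.i.d. increments Y_t = y(d_t) ∈ {+1, −1, 0}.
Outcome values over d=0..9: [1, 1, -1, -1, -1, -1, 0, 0, 0, 0]
Σy = -2, Σy² = 6, M = 10
μ = -2/10 = -1/5,  σ² = 6/10 − (-1/5)² = 14/25
E[X_15] = 19 + 15·(-1/5) = 16


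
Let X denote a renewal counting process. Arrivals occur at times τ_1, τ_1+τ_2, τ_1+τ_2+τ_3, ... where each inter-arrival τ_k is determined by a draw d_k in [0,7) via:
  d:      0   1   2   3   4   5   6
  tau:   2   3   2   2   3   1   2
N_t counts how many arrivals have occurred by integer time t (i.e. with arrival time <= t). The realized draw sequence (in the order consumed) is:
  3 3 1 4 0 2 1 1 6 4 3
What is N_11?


4

draw d_1=3: τ_1=2, arrival time A_1=2
draw d_2=3: τ_2=2, arrival time A_2=4
draw d_3=1: τ_3=3, arrival time A_3=7
draw d_4=4: τ_4=3, arrival time A_4=10
draw d_5=0: τ_5=2, arrival time A_5=12
draw d_6=2: τ_6=2, arrival time A_6=14
draw d_7=1: τ_7=3, arrival time A_7=17
draw d_8=1: τ_8=3, arrival time A_8=20
draw d_9=6: τ_9=2, arrival time A_9=22
draw d_10=4: τ_10=3, arrival time A_10=25
draw d_11=3: τ_11=2, arrival time A_11=27
N_t over t=0..11: 0:0 1:0 2:1 3:1 4:2 5:2 6:2 7:3 8:3 9:3 10:4 11:4


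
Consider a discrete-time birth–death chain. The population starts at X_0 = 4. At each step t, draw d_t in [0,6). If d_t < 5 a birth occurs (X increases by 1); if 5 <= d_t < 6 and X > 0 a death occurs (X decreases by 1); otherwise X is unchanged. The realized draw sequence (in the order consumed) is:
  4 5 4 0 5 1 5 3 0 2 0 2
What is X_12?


t=0: X=4, d=4 → birth, X_1=5
t=1: X=5, d=5 → death, X_2=4
t=2: X=4, d=4 → birth, X_3=5
t=3: X=5, d=0 → birth, X_4=6
t=4: X=6, d=5 → death, X_5=5
t=5: X=5, d=1 → birth, X_6=6
t=6: X=6, d=5 → death, X_7=5
t=7: X=5, d=3 → birth, X_8=6
t=8: X=6, d=0 → birth, X_9=7
t=9: X=7, d=2 → birth, X_10=8
t=10: X=8, d=0 → birth, X_11=9
t=11: X=9, d=2 → birth, X_12=10

10


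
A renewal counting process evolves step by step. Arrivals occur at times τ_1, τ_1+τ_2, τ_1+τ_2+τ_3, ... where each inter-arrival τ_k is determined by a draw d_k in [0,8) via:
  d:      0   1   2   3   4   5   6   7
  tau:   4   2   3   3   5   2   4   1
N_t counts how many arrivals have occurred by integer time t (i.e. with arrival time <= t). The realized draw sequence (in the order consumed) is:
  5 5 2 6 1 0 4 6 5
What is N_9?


3

draw d_1=5: τ_1=2, arrival time A_1=2
draw d_2=5: τ_2=2, arrival time A_2=4
draw d_3=2: τ_3=3, arrival time A_3=7
draw d_4=6: τ_4=4, arrival time A_4=11
draw d_5=1: τ_5=2, arrival time A_5=13
draw d_6=0: τ_6=4, arrival time A_6=17
draw d_7=4: τ_7=5, arrival time A_7=22
draw d_8=6: τ_8=4, arrival time A_8=26
draw d_9=5: τ_9=2, arrival time A_9=28
N_t over t=0..9: 0:0 1:0 2:1 3:1 4:2 5:2 6:2 7:3 8:3 9:3


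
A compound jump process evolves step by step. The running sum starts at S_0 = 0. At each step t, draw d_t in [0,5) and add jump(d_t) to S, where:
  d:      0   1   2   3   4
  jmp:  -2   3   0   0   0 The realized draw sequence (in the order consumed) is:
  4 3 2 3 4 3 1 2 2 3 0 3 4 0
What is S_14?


t=0: S=0, d=4, jump=0, S_1=0
t=1: S=0, d=3, jump=0, S_2=0
t=2: S=0, d=2, jump=0, S_3=0
t=3: S=0, d=3, jump=0, S_4=0
t=4: S=0, d=4, jump=0, S_5=0
t=5: S=0, d=3, jump=0, S_6=0
t=6: S=0, d=1, jump=3, S_7=3
t=7: S=3, d=2, jump=0, S_8=3
t=8: S=3, d=2, jump=0, S_9=3
t=9: S=3, d=3, jump=0, S_10=3
t=10: S=3, d=0, jump=-2, S_11=1
t=11: S=1, d=3, jump=0, S_12=1
t=12: S=1, d=4, jump=0, S_13=1
t=13: S=1, d=0, jump=-2, S_14=-1

-1


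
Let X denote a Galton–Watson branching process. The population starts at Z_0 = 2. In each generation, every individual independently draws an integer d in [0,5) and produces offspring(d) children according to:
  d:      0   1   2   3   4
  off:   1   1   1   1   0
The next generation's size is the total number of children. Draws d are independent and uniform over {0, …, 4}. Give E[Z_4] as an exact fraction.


Outcome values over d=0..4: [1, 1, 1, 1, 0]
Σy = 4, Σy² = 4, M = 5
μ = 4/5 = 4/5,  σ² = 4/5 − (4/5)² = 4/25
E[Z_0] = 2
E[Z_1] = 4/5·E[Z_0] = 8/5
E[Z_2] = 4/5·E[Z_1] = 32/25
E[Z_3] = 4/5·E[Z_2] = 128/125
E[Z_4] = 4/5·E[Z_3] = 512/625

512/625


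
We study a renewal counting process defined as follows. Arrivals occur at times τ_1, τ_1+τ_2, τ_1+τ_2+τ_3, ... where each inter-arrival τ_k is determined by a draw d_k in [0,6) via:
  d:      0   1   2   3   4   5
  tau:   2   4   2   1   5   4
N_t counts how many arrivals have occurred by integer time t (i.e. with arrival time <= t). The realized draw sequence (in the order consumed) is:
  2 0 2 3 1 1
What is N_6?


3

draw d_1=2: τ_1=2, arrival time A_1=2
draw d_2=0: τ_2=2, arrival time A_2=4
draw d_3=2: τ_3=2, arrival time A_3=6
draw d_4=3: τ_4=1, arrival time A_4=7
draw d_5=1: τ_5=4, arrival time A_5=11
draw d_6=1: τ_6=4, arrival time A_6=15
N_t over t=0..6: 0:0 1:0 2:1 3:1 4:2 5:2 6:3


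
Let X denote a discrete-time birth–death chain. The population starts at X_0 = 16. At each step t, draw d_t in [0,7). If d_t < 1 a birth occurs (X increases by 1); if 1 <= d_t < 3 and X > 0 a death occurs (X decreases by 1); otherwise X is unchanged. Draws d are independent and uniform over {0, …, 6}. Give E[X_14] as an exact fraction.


X can drop by at most 1 per step and X_0 = 16 > T = 14, so X_t >= 16 − t >= 2 > 0 for every t <= 14: the floor at 0 (the 'and X > 0' condition) never binds. Hence X_14 = X_0 + Σ_{t<14} Y_t with i.i.d. increments Y_t = y(d_t) ∈ {+1, −1, 0}.
Outcome values over d=0..6: [1, -1, -1, 0, 0, 0, 0]
Σy = -1, Σy² = 3, M = 7
μ = -1/7 = -1/7,  σ² = 3/7 − (-1/7)² = 20/49
E[X_14] = 16 + 14·(-1/7) = 14

14


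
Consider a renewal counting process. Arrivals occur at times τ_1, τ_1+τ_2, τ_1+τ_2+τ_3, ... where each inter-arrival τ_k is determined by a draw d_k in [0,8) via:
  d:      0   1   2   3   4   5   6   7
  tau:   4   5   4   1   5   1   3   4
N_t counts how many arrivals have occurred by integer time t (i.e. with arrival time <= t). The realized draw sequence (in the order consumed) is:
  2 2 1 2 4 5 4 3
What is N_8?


2

draw d_1=2: τ_1=4, arrival time A_1=4
draw d_2=2: τ_2=4, arrival time A_2=8
draw d_3=1: τ_3=5, arrival time A_3=13
draw d_4=2: τ_4=4, arrival time A_4=17
draw d_5=4: τ_5=5, arrival time A_5=22
draw d_6=5: τ_6=1, arrival time A_6=23
draw d_7=4: τ_7=5, arrival time A_7=28
draw d_8=3: τ_8=1, arrival time A_8=29
N_t over t=0..8: 0:0 1:0 2:0 3:0 4:1 5:1 6:1 7:1 8:2


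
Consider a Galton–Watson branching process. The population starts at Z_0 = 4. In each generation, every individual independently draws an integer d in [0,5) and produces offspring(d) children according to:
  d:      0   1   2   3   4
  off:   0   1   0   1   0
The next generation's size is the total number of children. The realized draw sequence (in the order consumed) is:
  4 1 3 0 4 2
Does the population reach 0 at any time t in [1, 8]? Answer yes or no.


gen 0: Z_0=4, draws=[4, 1, 3, 0], offspring=[0, 1, 1, 0], Z_1=2
gen 1: Z_1=2, draws=[4, 2], offspring=[0, 0], Z_2=0
gen 2: Z_2=0, draws=[], offspring=[], Z_3=0
gen 3: Z_3=0, draws=[], offspring=[], Z_4=0
gen 4: Z_4=0, draws=[], offspring=[], Z_5=0
gen 5: Z_5=0, draws=[], offspring=[], Z_6=0
gen 6: Z_6=0, draws=[], offspring=[], Z_7=0
gen 7: Z_7=0, draws=[], offspring=[], Z_8=0

yes


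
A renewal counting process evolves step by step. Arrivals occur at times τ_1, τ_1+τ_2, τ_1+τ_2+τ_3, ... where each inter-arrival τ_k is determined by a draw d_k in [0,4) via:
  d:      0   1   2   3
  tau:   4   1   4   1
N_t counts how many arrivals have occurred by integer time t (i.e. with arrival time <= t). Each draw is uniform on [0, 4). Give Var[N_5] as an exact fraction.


735/1024

Inter-arrival values over d=0..3: [4, 1, 4, 1]
Each d has probability 1/4, so the pmf of τ is: f(1) = 1/2, f(4) = 1/2
Let p_n(j) = P(N_n = j), with p_0 = [1]. Condition on τ_1: p_n(0) = P(τ > n), and for j >= 1, p_n(j) = Σ_{k<=n} f(k)·p_{n−k}(j−1)
p_1 = [1/2, 1/2]  (j = 0..1)
p_2 = [1/2, 1/4, 1/4]  (j = 0..2)
p_3 = [1/2, 1/4, 1/8, 1/8]  (j = 0..3)
p_4 = [0, 3/4, 1/8, 1/16, 1/16]  (j = 0..4)
p_5 = [0, 1/4, 5/8, 1/16, 1/32, 1/32]  (j = 0..5)
E[N_5] = Σ j·p_5(j) = 63/32;  E[N_5²] = Σ j²·p_5(j) = 147/32
Var[N_5] = 147/32 − (63/32)² = 735/1024


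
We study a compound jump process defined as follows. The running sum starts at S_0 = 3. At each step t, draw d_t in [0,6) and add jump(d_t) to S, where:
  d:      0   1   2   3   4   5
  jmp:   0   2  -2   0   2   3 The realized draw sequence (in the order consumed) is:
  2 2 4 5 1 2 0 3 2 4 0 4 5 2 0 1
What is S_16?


9

t=0: S=3, d=2, jump=-2, S_1=1
t=1: S=1, d=2, jump=-2, S_2=-1
t=2: S=-1, d=4, jump=2, S_3=1
t=3: S=1, d=5, jump=3, S_4=4
t=4: S=4, d=1, jump=2, S_5=6
t=5: S=6, d=2, jump=-2, S_6=4
t=6: S=4, d=0, jump=0, S_7=4
t=7: S=4, d=3, jump=0, S_8=4
t=8: S=4, d=2, jump=-2, S_9=2
t=9: S=2, d=4, jump=2, S_10=4
t=10: S=4, d=0, jump=0, S_11=4
t=11: S=4, d=4, jump=2, S_12=6
t=12: S=6, d=5, jump=3, S_13=9
t=13: S=9, d=2, jump=-2, S_14=7
t=14: S=7, d=0, jump=0, S_15=7
t=15: S=7, d=1, jump=2, S_16=9


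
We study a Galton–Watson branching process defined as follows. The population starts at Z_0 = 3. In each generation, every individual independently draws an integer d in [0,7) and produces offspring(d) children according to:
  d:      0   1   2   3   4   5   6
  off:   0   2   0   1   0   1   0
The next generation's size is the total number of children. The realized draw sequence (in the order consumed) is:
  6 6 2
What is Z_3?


gen 0: Z_0=3, draws=[6, 6, 2], offspring=[0, 0, 0], Z_1=0
gen 1: Z_1=0, draws=[], offspring=[], Z_2=0
gen 2: Z_2=0, draws=[], offspring=[], Z_3=0

0


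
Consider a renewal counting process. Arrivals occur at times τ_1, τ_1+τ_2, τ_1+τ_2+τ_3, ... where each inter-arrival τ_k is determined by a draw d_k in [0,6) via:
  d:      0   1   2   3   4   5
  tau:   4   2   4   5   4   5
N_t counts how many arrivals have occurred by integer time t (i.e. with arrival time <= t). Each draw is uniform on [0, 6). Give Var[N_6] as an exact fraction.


Inter-arrival values over d=0..5: [4, 2, 4, 5, 4, 5]
Each d has probability 1/6, so the pmf of τ is: f(2) = 1/6, f(4) = 1/2, f(5) = 1/3
Let p_n(j) = P(N_n = j), with p_0 = [1]. Condition on τ_1: p_n(0) = P(τ > n), and for j >= 1, p_n(j) = Σ_{k<=n} f(k)·p_{n−k}(j−1)
p_1 = [1]  (j = 0)
p_2 = [5/6, 1/6]  (j = 0..1)
p_3 = [5/6, 1/6]  (j = 0..1)
p_4 = [1/3, 23/36, 1/36]  (j = 0..2)
p_5 = [0, 35/36, 1/36]  (j = 0..2)
p_6 = [0, 29/36, 41/216, 1/216]  (j = 0..3)
E[N_6] = Σ j·p_6(j) = 259/216;  E[N_6²] = Σ j²·p_6(j) = 347/216
Var[N_6] = 347/216 − (259/216)² = 7871/46656

7871/46656


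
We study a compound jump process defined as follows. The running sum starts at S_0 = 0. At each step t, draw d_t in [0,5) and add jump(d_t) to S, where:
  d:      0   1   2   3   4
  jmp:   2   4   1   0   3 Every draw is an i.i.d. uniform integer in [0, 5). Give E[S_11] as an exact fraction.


22

Outcome values over d=0..4: [2, 4, 1, 0, 3]
Σy = 10, Σy² = 30, M = 5
μ = 10/5 = 2,  σ² = 30/5 − (2)² = 2
E[S_11] = 0 + 11·(2) = 22


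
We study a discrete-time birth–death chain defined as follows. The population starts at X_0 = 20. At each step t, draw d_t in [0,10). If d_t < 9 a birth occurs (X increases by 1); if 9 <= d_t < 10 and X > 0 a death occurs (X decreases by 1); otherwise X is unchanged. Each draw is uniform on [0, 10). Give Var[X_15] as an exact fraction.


27/5

X can drop by at most 1 per step and X_0 = 20 > T = 15, so X_t >= 20 − t >= 5 > 0 for every t <= 15: the floor at 0 (the 'and X > 0' condition) never binds. Hence X_15 = X_0 + Σ_{t<15} Y_t with i.i.d. increments Y_t = y(d_t) ∈ {+1, −1, 0}.
Outcome values over d=0..9: [1, 1, 1, 1, 1, 1, 1, 1, 1, -1]
Σy = 8, Σy² = 10, M = 10
μ = 8/10 = 4/5,  σ² = 10/10 − (4/5)² = 9/25
Independent increments: Var[X_15] = 15·σ² = 15·(9/25) = 27/5


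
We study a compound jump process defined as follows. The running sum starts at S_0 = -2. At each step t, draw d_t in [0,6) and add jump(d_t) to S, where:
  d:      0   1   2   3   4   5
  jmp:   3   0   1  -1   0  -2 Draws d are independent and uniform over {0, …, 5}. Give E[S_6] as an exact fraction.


-1

Outcome values over d=0..5: [3, 0, 1, -1, 0, -2]
Σy = 1, Σy² = 15, M = 6
μ = 1/6 = 1/6,  σ² = 15/6 − (1/6)² = 89/36
E[S_6] = -2 + 6·(1/6) = -1


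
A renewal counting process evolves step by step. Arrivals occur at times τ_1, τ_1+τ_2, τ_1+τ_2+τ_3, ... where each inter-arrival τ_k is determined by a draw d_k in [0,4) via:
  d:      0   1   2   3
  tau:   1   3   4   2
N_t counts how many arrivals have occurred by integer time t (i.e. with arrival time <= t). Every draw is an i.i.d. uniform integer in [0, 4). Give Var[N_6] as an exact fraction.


Inter-arrival values over d=0..3: [1, 3, 4, 2]
Each d has probability 1/4, so the pmf of τ is: f(1) = 1/4, f(2) = 1/4, f(3) = 1/4, f(4) = 1/4
Let p_n(j) = P(N_n = j), with p_0 = [1]. Condition on τ_1: p_n(0) = P(τ > n), and for j >= 1, p_n(j) = Σ_{k<=n} f(k)·p_{n−k}(j−1)
p_1 = [3/4, 1/4]  (j = 0..1)
p_2 = [1/2, 7/16, 1/16]  (j = 0..2)
p_3 = [1/4, 9/16, 11/64, 1/64]  (j = 0..3)
p_4 = [0, 5/8, 5/16, 15/256, 1/256]  (j = 0..4)
p_5 = [0, 3/8, 15/32, 35/256, 19/1024, 1/1024]  (j = 0..5)
p_6 = [0, 3/16, 1/2, 65/256, 27/512, 23/4096, 1/4096]  (j = 0..6)
E[N_6] = Σ j·p_6(j) = 8969/4096;  E[N_6²] = Σ j²·p_6(j) = 22387/4096
Var[N_6] = 22387/4096 − (8969/4096)² = 11254191/16777216

11254191/16777216


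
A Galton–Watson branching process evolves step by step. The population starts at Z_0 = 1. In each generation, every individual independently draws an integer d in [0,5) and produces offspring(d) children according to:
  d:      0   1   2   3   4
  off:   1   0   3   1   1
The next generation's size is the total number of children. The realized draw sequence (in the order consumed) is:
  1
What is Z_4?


gen 0: Z_0=1, draws=[1], offspring=[0], Z_1=0
gen 1: Z_1=0, draws=[], offspring=[], Z_2=0
gen 2: Z_2=0, draws=[], offspring=[], Z_3=0
gen 3: Z_3=0, draws=[], offspring=[], Z_4=0

0


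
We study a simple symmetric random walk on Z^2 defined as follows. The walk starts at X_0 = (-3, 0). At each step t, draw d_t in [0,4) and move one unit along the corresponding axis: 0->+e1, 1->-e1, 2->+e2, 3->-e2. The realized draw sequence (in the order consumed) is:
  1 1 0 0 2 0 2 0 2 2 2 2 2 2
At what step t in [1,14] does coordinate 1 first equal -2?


6

t=0: X=(-3, 0), d=1 → -e1, X_1=(-4, 0)
t=1: X=(-4, 0), d=1 → -e1, X_2=(-5, 0)
t=2: X=(-5, 0), d=0 → +e1, X_3=(-4, 0)
t=3: X=(-4, 0), d=0 → +e1, X_4=(-3, 0)
t=4: X=(-3, 0), d=2 → +e2, X_5=(-3, 1)
t=5: X=(-3, 1), d=0 → +e1, X_6=(-2, 1)
t=6: X=(-2, 1), d=2 → +e2, X_7=(-2, 2)
t=7: X=(-2, 2), d=0 → +e1, X_8=(-1, 2)
t=8: X=(-1, 2), d=2 → +e2, X_9=(-1, 3)
t=9: X=(-1, 3), d=2 → +e2, X_10=(-1, 4)
t=10: X=(-1, 4), d=2 → +e2, X_11=(-1, 5)
t=11: X=(-1, 5), d=2 → +e2, X_12=(-1, 6)
t=12: X=(-1, 6), d=2 → +e2, X_13=(-1, 7)
t=13: X=(-1, 7), d=2 → +e2, X_14=(-1, 8)


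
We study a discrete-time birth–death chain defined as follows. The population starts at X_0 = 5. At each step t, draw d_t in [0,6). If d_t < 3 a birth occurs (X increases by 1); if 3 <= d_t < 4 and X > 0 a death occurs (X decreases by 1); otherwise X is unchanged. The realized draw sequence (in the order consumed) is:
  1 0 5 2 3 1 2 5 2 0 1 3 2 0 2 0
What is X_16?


t=0: X=5, d=1 → birth, X_1=6
t=1: X=6, d=0 → birth, X_2=7
t=2: X=7, d=5 → hold, X_3=7
t=3: X=7, d=2 → birth, X_4=8
t=4: X=8, d=3 → death, X_5=7
t=5: X=7, d=1 → birth, X_6=8
t=6: X=8, d=2 → birth, X_7=9
t=7: X=9, d=5 → hold, X_8=9
t=8: X=9, d=2 → birth, X_9=10
t=9: X=10, d=0 → birth, X_10=11
t=10: X=11, d=1 → birth, X_11=12
t=11: X=12, d=3 → death, X_12=11
t=12: X=11, d=2 → birth, X_13=12
t=13: X=12, d=0 → birth, X_14=13
t=14: X=13, d=2 → birth, X_15=14
t=15: X=14, d=0 → birth, X_16=15

15


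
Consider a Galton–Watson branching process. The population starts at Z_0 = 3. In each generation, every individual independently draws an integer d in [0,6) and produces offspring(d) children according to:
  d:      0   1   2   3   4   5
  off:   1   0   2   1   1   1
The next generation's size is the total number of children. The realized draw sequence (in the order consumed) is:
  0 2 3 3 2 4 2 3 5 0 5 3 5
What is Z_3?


6

gen 0: Z_0=3, draws=[0, 2, 3], offspring=[1, 2, 1], Z_1=4
gen 1: Z_1=4, draws=[3, 2, 4, 2], offspring=[1, 2, 1, 2], Z_2=6
gen 2: Z_2=6, draws=[3, 5, 0, 5, 3, 5], offspring=[1, 1, 1, 1, 1, 1], Z_3=6


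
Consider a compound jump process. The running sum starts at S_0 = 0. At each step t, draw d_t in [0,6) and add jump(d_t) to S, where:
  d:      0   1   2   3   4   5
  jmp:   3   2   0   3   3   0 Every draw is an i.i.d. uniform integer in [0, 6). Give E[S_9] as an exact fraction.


Outcome values over d=0..5: [3, 2, 0, 3, 3, 0]
Σy = 11, Σy² = 31, M = 6
μ = 11/6 = 11/6,  σ² = 31/6 − (11/6)² = 65/36
E[S_9] = 0 + 9·(11/6) = 33/2

33/2


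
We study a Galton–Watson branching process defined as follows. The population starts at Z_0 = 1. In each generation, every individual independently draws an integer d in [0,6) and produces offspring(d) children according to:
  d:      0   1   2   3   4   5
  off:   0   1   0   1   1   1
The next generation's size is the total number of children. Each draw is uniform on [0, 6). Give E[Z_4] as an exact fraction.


16/81

Outcome values over d=0..5: [0, 1, 0, 1, 1, 1]
Σy = 4, Σy² = 4, M = 6
μ = 4/6 = 2/3,  σ² = 4/6 − (2/3)² = 2/9
E[Z_0] = 1
E[Z_1] = 2/3·E[Z_0] = 2/3
E[Z_2] = 2/3·E[Z_1] = 4/9
E[Z_3] = 2/3·E[Z_2] = 8/27
E[Z_4] = 2/3·E[Z_3] = 16/81


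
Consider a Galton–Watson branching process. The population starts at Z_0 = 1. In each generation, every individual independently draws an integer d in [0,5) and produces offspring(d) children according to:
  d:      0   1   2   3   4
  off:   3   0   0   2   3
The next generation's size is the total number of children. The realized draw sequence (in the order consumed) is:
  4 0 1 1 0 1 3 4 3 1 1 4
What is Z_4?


gen 0: Z_0=1, draws=[4], offspring=[3], Z_1=3
gen 1: Z_1=3, draws=[0, 1, 1], offspring=[3, 0, 0], Z_2=3
gen 2: Z_2=3, draws=[0, 1, 3], offspring=[3, 0, 2], Z_3=5
gen 3: Z_3=5, draws=[4, 3, 1, 1, 4], offspring=[3, 2, 0, 0, 3], Z_4=8

8


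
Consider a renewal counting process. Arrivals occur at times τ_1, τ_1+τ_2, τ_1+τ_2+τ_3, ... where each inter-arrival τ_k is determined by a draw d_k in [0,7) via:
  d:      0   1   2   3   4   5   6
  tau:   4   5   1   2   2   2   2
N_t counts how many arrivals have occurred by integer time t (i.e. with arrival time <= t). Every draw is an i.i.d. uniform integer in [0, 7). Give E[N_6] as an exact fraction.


256075/117649

Inter-arrival values over d=0..6: [4, 5, 1, 2, 2, 2, 2]
Each d has probability 1/7, so the pmf of τ is: f(1) = 1/7, f(2) = 4/7, f(4) = 1/7, f(5) = 1/7
Renewal equation for m(n) = E[N_n]: condition on τ_1 = k (if k <= n, one arrival plus a fresh copy on the remaining n−k steps): m(n) = F(n) + Σ_{k<=n} f(k)·m(n−k), where F(n) = P(τ <= n) and m(0) = 0
m(1) = F(1) = 1/7
m(2) = F(2) + f(1)·m(1) = 5/7 + 1/7·1/7 = 36/49
m(3) = F(3) + f(1)·m(2) + f(2)·m(1) = 5/7 + 1/7·36/49 + 4/7·1/7 = 309/343
m(4) = F(4) + f(1)·m(3) + f(2)·m(2) = 6/7 + 1/7·309/343 + 4/7·36/49 = 3375/2401
m(5) = F(5) + f(1)·m(4) + f(2)·m(3) + f(4)·m(1) = 1 + 1/7·3375/2401 + 4/7·309/343 + 1/7·1/7 = 29177/16807
m(6) = F(6) + f(1)·m(5) + f(2)·m(4) + f(4)·m(2) + f(5)·m(1) = 1 + 1/7·29177/16807 + 4/7·3375/2401 + 1/7·36/49 + 1/7·1/7 = 256075/117649
E[N_6] = m(6) = 256075/117649


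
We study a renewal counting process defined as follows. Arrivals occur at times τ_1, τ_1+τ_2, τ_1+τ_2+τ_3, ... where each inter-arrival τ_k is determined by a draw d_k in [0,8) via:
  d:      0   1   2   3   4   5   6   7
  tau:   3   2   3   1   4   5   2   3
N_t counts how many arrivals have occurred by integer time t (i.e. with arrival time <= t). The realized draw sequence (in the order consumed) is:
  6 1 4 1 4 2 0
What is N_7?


draw d_1=6: τ_1=2, arrival time A_1=2
draw d_2=1: τ_2=2, arrival time A_2=4
draw d_3=4: τ_3=4, arrival time A_3=8
draw d_4=1: τ_4=2, arrival time A_4=10
draw d_5=4: τ_5=4, arrival time A_5=14
draw d_6=2: τ_6=3, arrival time A_6=17
draw d_7=0: τ_7=3, arrival time A_7=20
N_t over t=0..7: 0:0 1:0 2:1 3:1 4:2 5:2 6:2 7:2

2


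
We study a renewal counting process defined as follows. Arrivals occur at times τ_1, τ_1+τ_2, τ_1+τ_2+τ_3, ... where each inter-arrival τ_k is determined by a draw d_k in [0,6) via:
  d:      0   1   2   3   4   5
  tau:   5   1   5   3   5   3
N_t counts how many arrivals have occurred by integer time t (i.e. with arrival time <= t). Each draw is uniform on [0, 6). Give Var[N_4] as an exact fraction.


Inter-arrival values over d=0..5: [5, 1, 5, 3, 5, 3]
Each d has probability 1/6, so the pmf of τ is: f(1) = 1/6, f(3) = 1/3, f(5) = 1/2
Let p_n(j) = P(N_n = j), with p_0 = [1]. Condition on τ_1: p_n(0) = P(τ > n), and for j >= 1, p_n(j) = Σ_{k<=n} f(k)·p_{n−k}(j−1)
p_1 = [5/6, 1/6]  (j = 0..1)
p_2 = [5/6, 5/36, 1/36]  (j = 0..2)
p_3 = [1/2, 17/36, 5/216, 1/216]  (j = 0..3)
p_4 = [1/2, 13/36, 29/216, 5/1296, 1/1296]  (j = 0..4)
E[N_4] = Σ j·p_4(j) = 835/1296;  E[N_4²] = Σ j²·p_4(j) = 1225/1296
Var[N_4] = 1225/1296 − (835/1296)² = 890375/1679616

890375/1679616


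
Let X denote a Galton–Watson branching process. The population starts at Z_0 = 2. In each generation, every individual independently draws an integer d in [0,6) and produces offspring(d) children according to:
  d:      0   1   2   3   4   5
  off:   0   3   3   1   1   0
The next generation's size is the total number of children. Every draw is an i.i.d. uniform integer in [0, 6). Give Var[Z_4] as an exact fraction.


Outcome values over d=0..5: [0, 3, 3, 1, 1, 0]
Σy = 8, Σy² = 20, M = 6
μ = 8/6 = 4/3,  σ² = 20/6 − (4/3)² = 14/9
V_0 = 0, E_0 = 2
V_1 = 14/9·E_0 + (4/3)²·V_0 = 28/9;  E_1 = 8/3
V_2 = 14/9·E_1 + (4/3)²·V_1 = 784/81;  E_2 = 32/9
V_3 = 14/9·E_2 + (4/3)²·V_2 = 16576/729;  E_3 = 128/27
V_4 = 14/9·E_3 + (4/3)²·V_3 = 313600/6561;  E_4 = 512/81

313600/6561


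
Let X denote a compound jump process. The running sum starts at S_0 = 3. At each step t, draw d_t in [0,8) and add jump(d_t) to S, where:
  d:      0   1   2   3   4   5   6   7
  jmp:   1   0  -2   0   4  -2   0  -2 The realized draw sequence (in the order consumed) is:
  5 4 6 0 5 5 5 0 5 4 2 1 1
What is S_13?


1

t=0: S=3, d=5, jump=-2, S_1=1
t=1: S=1, d=4, jump=4, S_2=5
t=2: S=5, d=6, jump=0, S_3=5
t=3: S=5, d=0, jump=1, S_4=6
t=4: S=6, d=5, jump=-2, S_5=4
t=5: S=4, d=5, jump=-2, S_6=2
t=6: S=2, d=5, jump=-2, S_7=0
t=7: S=0, d=0, jump=1, S_8=1
t=8: S=1, d=5, jump=-2, S_9=-1
t=9: S=-1, d=4, jump=4, S_10=3
t=10: S=3, d=2, jump=-2, S_11=1
t=11: S=1, d=1, jump=0, S_12=1
t=12: S=1, d=1, jump=0, S_13=1
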